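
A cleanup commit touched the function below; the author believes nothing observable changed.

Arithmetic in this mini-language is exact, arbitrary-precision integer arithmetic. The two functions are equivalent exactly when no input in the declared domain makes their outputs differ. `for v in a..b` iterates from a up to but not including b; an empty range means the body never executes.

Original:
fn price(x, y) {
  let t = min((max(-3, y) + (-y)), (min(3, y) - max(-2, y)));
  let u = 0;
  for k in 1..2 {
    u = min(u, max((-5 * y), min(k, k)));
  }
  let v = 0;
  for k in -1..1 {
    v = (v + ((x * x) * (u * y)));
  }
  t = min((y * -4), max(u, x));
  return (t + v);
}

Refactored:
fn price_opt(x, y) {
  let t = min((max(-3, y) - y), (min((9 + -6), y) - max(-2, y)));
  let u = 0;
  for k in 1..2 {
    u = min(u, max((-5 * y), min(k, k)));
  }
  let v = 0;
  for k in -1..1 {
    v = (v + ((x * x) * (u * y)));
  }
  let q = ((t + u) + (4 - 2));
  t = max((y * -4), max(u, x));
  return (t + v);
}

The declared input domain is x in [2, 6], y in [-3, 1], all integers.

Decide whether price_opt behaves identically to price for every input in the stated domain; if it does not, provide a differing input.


There is a counterexample at x=2, y=-3: 2 on one side, 12 on the other.
price: t becomes -1; next u becomes 0; next at k=1:; next u becomes 0; next v becomes 0; next at k=-1:; next v becomes 0; next at k=0:; next v becomes 0; next t becomes 2; next final value 2
price_opt: t becomes -1; next u becomes 0; next at k=1:; next u becomes 0; next v becomes 0; next at k=-1:; next v becomes 0; next at k=0:; next v becomes 0; next q becomes 1; next t becomes 12; next final value 12
verdict: not equivalent; witness: x=2, y=-3


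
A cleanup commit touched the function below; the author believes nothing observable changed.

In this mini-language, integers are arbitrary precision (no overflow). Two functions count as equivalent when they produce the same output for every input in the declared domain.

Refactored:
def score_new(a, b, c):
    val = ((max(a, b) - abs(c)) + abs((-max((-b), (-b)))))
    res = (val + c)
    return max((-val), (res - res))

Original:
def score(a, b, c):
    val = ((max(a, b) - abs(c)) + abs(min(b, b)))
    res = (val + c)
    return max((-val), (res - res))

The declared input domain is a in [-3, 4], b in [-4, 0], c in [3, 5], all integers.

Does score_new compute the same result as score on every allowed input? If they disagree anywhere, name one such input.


Comparing the listings, the differences include: min/max/abs usage differs.
Spot check at a=-2, b=-1, c=5 — score: val := -5 | res := 0 | result 5. score_new: val := -5 | res := 0 | result 5. Both give 5.
An exhaustive pass over the 120 declared inputs shows identical outputs.
verdict: equivalent


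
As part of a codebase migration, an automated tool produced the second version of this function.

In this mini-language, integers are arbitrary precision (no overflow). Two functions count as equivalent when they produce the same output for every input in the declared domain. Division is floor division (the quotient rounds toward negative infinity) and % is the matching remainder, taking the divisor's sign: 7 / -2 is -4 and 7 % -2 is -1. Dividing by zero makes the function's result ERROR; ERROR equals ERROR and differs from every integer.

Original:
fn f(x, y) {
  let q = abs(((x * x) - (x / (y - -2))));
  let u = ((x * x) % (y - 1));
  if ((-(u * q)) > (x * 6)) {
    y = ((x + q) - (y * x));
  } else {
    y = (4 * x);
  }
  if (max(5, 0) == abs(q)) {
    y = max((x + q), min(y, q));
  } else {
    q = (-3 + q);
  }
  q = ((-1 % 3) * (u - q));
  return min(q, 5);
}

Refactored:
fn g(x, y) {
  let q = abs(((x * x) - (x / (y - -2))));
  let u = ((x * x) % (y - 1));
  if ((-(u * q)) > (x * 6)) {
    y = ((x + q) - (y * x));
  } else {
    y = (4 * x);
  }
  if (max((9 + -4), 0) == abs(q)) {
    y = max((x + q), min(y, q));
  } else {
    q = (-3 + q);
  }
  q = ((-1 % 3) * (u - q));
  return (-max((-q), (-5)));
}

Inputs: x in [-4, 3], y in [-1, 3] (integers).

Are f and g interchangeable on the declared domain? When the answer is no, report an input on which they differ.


Comparing the listings, the differences include: min/max/abs usage differs; constant usage differs; arithmetic usage differs.
As a probe, take x=0, y=3: f runs q becomes 0; next u becomes 0; next ((-(u * q)) > (x * 6)) evaluates to false; next y becomes 0; next (max(5, 0) == abs(q)) evaluates to false; next q becomes -3; next q becomes 6; next final value 5; g runs q becomes 0; next u becomes 0; next ((-(u * q)) > (x * 6)) evaluates to false; next y becomes 0; next (max((9 + -4), 0) == abs(q)) evaluates to false; next q becomes -3; next q becomes 6; next final value 5; both end at 5.
Across all 40 domain points the two functions coincide.
verdict: equivalent


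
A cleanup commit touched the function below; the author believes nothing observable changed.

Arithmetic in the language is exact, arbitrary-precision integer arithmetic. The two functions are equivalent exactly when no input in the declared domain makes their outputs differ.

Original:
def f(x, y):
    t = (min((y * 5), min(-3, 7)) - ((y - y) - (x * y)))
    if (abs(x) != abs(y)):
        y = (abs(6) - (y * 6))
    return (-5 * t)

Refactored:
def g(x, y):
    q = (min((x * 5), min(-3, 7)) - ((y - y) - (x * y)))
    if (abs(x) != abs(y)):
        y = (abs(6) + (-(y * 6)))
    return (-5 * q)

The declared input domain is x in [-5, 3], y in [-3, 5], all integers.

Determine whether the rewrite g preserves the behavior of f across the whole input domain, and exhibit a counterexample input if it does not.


Consider the input x=-5, y=-3.
f: t becomes 0; next (abs(x) != abs(y)) evaluates to true; next y becomes 24; next final value 0
g: q becomes -10; next (abs(x) != abs(y)) evaluates to true; next y becomes 24; next final value 50
0 and 50 differ, so these are not the same function on this domain.
verdict: not equivalent; witness: x=-5, y=-3


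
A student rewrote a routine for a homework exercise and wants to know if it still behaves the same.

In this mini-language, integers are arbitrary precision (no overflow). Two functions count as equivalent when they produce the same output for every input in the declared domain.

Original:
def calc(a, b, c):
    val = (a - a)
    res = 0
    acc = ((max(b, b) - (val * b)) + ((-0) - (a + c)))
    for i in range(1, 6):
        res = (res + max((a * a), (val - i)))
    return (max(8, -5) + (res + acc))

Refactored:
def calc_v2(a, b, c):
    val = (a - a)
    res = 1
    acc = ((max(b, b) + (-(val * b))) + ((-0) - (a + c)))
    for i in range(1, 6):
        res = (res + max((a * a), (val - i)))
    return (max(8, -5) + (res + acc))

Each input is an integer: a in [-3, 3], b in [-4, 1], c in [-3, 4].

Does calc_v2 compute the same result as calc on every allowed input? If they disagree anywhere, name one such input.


Evaluate both at a=-3, b=-4, c=-3.
calc: val = 0; res = 0; acc = 2; [i=1]; res = 9; [i=2]; res = 18; [i=3]; res = 27; [i=4]; res = 36; [i=5]; res = 45; return 55
calc_v2: val = 0; res = 1; acc = 2; [i=1]; res = 10; [i=2]; res = 19; [i=3]; res = 28; [i=4]; res = 37; [i=5]; res = 46; return 56
55 against 56: the behavior changed.
verdict: not equivalent; witness: a=-3, b=-4, c=-3


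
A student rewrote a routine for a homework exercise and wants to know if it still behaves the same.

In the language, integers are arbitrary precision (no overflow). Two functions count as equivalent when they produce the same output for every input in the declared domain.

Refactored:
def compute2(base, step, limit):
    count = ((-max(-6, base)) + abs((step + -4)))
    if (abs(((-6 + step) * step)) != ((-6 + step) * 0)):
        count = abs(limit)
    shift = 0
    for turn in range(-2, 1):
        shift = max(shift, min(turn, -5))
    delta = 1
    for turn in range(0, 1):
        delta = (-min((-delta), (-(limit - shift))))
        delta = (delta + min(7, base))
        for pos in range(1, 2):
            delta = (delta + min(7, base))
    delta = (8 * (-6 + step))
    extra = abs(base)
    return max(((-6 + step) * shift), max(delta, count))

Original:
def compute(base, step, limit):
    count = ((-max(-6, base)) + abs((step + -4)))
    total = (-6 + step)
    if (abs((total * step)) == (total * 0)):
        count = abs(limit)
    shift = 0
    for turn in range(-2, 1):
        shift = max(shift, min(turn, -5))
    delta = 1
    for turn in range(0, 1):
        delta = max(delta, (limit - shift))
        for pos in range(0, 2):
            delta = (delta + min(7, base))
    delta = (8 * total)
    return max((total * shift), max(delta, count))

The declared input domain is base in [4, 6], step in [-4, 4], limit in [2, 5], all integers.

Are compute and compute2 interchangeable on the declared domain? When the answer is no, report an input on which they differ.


At base=4, step=-4, limit=2: compute gives 4, compute2 gives 2.
verdict: not equivalent; witness: base=4, step=-4, limit=2


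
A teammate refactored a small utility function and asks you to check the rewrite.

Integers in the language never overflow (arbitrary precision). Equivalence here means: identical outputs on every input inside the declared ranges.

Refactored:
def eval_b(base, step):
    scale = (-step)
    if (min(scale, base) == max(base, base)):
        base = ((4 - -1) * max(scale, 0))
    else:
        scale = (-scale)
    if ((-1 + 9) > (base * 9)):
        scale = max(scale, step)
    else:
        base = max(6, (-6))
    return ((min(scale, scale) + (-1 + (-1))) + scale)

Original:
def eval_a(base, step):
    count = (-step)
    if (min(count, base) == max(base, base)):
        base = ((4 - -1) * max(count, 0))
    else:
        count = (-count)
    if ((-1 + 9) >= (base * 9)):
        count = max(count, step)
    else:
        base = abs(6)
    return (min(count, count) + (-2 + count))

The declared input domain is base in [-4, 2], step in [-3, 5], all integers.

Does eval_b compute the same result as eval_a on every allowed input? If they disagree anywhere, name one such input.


Equivalent. Although `((-1 + 9) >= (base * 9))` became `((-1 + 9) > (base * 9))`, no input in the stated domain can expose it.
Every one of the 63 inputs gives matching results.
Tracing base=1, step=-3: eval_a: count becomes 3; next (min(count, base) == max(base, base)) evaluates to true; next base becomes 15; next ((-1 + 9) >= (base * 9)) evaluates to false; next base becomes 6; next final value 4 | eval_b: scale becomes 3; next (min(scale, base) == max(base, base)) evaluates to true; next base becomes 15; next ((-1 + 9) > (base * 9)) evaluates to false; next base becomes 6; next final value 4 — matching result 4.
verdict: equivalent


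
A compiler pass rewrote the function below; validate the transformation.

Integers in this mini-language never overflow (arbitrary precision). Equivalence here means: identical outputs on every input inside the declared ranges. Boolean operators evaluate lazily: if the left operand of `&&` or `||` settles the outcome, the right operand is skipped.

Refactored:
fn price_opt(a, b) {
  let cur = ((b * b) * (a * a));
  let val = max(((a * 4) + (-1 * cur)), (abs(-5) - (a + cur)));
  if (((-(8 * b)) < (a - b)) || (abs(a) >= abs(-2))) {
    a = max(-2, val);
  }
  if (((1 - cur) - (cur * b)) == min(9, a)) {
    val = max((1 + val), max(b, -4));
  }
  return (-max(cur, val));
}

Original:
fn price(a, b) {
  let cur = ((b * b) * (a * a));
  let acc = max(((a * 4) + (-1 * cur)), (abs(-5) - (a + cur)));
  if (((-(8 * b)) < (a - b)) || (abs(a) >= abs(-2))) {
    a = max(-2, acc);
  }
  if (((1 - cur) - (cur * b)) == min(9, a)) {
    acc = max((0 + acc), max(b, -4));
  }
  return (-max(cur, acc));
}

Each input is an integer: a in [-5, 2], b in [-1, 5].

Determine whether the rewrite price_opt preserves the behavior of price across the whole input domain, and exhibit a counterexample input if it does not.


These are not equivalent — on a=1, b=-1 the outputs split (-3 vs -4).
price: cur = 1; acc = 3; (((-(8 * b)) < (a - b)) || (abs(a) >= abs(-2))) -> false; (((1 - cur) - (cur * b)) == min(9, a)) -> true; acc = 3; return -3
price_opt: cur = 1; val = 3; (((-(8 * b)) < (a - b)) || (abs(a) >= abs(-2))) -> false; (((1 - cur) - (cur * b)) == min(9, a)) -> true; val = 4; return -4
verdict: not equivalent; witness: a=1, b=-1


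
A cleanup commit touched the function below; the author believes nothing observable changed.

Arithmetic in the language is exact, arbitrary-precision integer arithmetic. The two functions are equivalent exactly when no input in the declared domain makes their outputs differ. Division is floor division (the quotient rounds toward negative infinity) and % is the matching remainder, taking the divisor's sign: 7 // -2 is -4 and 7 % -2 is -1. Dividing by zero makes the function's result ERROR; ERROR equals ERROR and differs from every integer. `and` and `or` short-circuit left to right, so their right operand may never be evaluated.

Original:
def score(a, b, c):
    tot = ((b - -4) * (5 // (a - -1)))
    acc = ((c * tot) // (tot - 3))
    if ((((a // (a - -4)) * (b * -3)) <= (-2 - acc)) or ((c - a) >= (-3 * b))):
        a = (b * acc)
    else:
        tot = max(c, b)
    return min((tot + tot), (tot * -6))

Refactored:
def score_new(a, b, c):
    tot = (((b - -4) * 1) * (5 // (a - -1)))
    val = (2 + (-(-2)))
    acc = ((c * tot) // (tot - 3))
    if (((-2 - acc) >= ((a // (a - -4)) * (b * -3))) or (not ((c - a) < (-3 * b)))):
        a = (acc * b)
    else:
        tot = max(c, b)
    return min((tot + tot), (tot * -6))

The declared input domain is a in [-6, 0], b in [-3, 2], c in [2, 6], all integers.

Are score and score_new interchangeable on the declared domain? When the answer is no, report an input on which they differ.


Differences: comparison usage differs, and constant usage differs, and arithmetic usage differs, and local variable names differ, and statement counts differ, and boolean connective usage differs — yet all 210 inputs agree.
verdict: equivalent


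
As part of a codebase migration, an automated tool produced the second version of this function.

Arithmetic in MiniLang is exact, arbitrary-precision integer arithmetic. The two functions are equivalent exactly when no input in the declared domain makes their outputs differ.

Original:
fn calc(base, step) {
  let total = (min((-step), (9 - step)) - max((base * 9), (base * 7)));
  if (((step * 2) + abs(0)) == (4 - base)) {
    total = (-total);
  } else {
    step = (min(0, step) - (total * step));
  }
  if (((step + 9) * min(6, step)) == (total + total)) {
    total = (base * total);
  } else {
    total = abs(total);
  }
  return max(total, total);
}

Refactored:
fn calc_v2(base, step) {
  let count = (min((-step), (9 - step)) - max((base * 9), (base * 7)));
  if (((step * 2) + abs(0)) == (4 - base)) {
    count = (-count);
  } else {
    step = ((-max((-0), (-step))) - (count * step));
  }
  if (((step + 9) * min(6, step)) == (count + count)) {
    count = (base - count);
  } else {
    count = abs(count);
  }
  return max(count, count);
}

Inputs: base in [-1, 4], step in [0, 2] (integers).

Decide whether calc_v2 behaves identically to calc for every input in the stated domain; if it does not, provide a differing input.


Consider the input base=-1, step=2.
calc: total becomes 5; next (((step * 2) + abs(0)) == (4 - base)) evaluates to false; next step becomes -10; next (((step + 9) * min(6, step)) == (total + total)) evaluates to true; next total becomes -5; next final value -5
calc_v2: count becomes 5; next (((step * 2) + abs(0)) == (4 - base)) evaluates to false; next step becomes -10; next (((step + 9) * min(6, step)) == (count + count)) evaluates to true; next count becomes -6; next final value -6
-5 vs -6 — the two versions disagree here.
verdict: not equivalent; witness: base=-1, step=2


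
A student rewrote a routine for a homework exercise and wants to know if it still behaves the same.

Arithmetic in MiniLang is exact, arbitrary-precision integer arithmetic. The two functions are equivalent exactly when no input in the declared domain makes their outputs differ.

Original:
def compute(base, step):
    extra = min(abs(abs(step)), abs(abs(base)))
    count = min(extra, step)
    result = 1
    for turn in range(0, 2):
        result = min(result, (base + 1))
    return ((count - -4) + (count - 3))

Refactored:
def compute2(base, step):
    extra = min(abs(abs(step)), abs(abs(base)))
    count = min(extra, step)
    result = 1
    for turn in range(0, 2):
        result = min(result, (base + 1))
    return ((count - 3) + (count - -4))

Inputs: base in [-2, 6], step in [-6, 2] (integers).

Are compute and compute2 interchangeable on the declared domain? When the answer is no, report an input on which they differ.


Comparing the listings, the differences include: same computation, different form.
As a probe, take base=-2, step=-1: compute runs extra = 1; count = -1; result = 1; [turn=0]; result = -1; [turn=1]; result = -1; return -1; compute2 runs extra = 1; count = -1; result = 1; [turn=0]; result = -1; [turn=1]; result = -1; return -1; both end at -1.
An exhaustive pass over the 81 declared inputs shows identical outputs.
verdict: equivalent


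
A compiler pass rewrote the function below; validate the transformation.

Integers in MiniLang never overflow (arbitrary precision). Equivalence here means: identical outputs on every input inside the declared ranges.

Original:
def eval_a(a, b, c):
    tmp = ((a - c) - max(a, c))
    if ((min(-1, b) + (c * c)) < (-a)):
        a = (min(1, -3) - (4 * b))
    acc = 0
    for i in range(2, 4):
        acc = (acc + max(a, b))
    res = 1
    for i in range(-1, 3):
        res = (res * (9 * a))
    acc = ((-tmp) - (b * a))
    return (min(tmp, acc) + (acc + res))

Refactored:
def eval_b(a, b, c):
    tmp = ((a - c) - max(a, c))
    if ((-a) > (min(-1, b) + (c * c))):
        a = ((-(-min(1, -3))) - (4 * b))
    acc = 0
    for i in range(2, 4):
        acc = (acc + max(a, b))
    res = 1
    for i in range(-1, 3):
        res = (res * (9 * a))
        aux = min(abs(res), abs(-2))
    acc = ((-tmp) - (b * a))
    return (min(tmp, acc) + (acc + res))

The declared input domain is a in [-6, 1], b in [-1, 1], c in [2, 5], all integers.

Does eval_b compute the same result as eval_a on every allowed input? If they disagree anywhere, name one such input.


Reading the diff, among the changes: constant usage differs, and local variable names differ, and statement counts differ, and comparison usage differs, and min/max/abs usage differs.
Tracing a=-5, b=-1, c=4: eval_a: tmp becomes -13; next ((min(-1, b) + (c * c)) < (-a)) evaluates to false; next acc becomes 0; next at i=2:; next acc becomes -1; next at i=3:; next acc becomes -2; next res becomes 1; next at i=-1:; next res becomes -45; next at i=0:; next res becomes 2025; next at i=1:; next res becomes -91125; next at i=2:; next res becomes 4100625; next acc becomes 8; next final value 4100620 | eval_b: tmp becomes -13; next ((-a) > (min(-1, b) + (c * c))) evaluates to false; next acc becomes 0; next at i=2:; next acc becomes -1; next at i=3:; next acc becomes -2; next res becomes 1; next at i=-1:; next res becomes -45; next aux becomes 2; next at i=0:; next res becomes 2025; next aux becomes 2; next at i=1:; next res becomes -91125; next aux becomes 2; next at i=2:; next res becomes 4100625; next aux becomes 2; next acc becomes 8; next final value 4100620 — matching result 4100620.
Every one of the 96 inputs gives matching results.
verdict: equivalent


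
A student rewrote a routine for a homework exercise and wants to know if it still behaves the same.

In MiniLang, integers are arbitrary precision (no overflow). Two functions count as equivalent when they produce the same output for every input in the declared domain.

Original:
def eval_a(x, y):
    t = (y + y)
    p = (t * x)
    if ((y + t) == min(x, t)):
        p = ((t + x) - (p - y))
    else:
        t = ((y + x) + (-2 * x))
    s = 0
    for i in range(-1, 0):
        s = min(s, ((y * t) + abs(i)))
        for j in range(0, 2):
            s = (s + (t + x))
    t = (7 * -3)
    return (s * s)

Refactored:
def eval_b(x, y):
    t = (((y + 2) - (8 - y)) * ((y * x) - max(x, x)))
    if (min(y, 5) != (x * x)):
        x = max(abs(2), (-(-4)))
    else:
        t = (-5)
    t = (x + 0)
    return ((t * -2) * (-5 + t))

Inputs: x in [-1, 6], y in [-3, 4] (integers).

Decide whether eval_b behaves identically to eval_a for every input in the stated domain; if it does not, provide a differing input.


Not equivalent: x=-1, y=-3 separates them (36 vs 8).
eval_a: t := -6 | p := 6 | ((y + t) == min(x, t)): false | t := -2 | s := 0 | iter i=-1: | s := 0 | iter j=0: | s := -3 | iter j=1: | s := -6 | t := -21 | result 36
eval_b: t := -48 | (min(y, 5) != (x * x)): true | x := 4 | t := 4 | result 8
verdict: not equivalent; witness: x=-1, y=-3


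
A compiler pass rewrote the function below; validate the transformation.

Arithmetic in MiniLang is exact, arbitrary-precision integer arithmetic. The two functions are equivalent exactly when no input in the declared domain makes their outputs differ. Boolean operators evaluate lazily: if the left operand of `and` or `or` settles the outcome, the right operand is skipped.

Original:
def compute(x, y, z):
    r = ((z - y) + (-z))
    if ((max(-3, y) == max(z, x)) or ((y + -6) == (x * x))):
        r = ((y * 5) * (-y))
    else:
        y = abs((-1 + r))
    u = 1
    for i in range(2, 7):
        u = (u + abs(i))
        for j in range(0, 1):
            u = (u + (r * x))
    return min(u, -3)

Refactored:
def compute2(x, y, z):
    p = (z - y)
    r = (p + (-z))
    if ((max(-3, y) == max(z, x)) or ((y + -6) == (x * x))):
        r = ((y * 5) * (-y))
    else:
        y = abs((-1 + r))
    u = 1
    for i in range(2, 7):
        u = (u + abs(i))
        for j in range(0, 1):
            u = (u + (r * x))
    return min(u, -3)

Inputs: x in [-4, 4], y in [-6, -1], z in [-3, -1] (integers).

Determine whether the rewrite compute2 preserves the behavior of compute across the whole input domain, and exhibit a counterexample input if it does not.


Equivalent — the differences include local variable names differ; also statement counts differ, yet no declared input distinguishes the two.
One worked example (x=3, y=-6, z=-2) — compute: r := 6 | ((max(-3, y) == max(z, x)) or ((y + -6) == (x * x))): false | y := 5 | u := 1 | iter i=2: | u := 3 | iter j=0: | u := 21 | iter i=3: | u := 24 | iter j=0: | u := 42 | iter i=4: | u := 46 | iter j=0: | u := 64 | iter i=5: | u := 69 | iter j=0: | u := 87 | iter i=6: | u := 93 | iter j=0: | u := 111 | result -3; compute2: p := 4 | r := 6 | ((max(-3, y) == max(z, x)) or ((y + -6) == (x * x))): false | y := 5 | u := 1 | iter i=2: | u := 3 | iter j=0: | u := 21 | iter i=3: | u := 24 | iter j=0: | u := 42 | iter i=4: | u := 46 | iter j=0: | u := 64 | iter i=5: | u := 69 | iter j=0: | u := 87 | iter i=6: | u := 93 | iter j=0: | u := 111 | result -3; agreement on -3.
Every one of the 162 inputs gives matching results.
verdict: equivalent


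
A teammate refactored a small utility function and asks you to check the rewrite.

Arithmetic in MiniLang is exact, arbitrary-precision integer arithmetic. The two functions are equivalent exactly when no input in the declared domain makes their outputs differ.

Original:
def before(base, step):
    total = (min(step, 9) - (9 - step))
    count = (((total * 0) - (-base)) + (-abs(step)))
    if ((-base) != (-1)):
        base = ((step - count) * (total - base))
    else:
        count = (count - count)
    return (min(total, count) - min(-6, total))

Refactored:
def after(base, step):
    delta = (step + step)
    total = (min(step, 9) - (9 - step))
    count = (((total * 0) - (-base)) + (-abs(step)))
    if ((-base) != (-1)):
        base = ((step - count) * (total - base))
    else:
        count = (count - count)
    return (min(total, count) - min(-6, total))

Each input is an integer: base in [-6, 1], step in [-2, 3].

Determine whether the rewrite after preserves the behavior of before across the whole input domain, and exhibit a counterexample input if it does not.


The two versions differ — the changes include local variable names differ, plus arithmetic usage differs, plus statement counts differ.
One worked example (base=-5, step=3) — before: total := -3 | count := -8 | ((-base) != (-1)): true | base := 22 | result -2; after: delta := 6 | total := -3 | count := -8 | ((-base) != (-1)): true | base := 22 | result -2; agreement on -2.
Every one of the 48 inputs gives matching results.
verdict: equivalent


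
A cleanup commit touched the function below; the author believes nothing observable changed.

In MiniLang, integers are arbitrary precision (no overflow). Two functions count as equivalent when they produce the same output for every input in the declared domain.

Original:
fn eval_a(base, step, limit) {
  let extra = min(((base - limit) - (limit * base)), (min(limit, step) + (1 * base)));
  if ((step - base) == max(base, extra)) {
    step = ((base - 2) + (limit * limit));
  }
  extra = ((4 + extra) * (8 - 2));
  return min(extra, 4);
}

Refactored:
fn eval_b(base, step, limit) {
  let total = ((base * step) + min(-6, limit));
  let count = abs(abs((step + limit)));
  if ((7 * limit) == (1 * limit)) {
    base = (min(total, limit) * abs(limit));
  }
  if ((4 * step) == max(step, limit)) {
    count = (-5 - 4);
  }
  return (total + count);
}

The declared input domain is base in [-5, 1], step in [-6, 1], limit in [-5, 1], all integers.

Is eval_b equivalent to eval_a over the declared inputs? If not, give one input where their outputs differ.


These are not equivalent — on base=-5, step=-6, limit=-5 the outputs split (-126 vs 35).
eval_a: extra := -25 | ((step - base) == max(base, extra)): false | extra := -126 | result -126
eval_b: total := 24 | count := 11 | ((7 * limit) == (1 * limit)): false | ((4 * step) == max(step, limit)): false | result 35
verdict: not equivalent; witness: base=-5, step=-6, limit=-5


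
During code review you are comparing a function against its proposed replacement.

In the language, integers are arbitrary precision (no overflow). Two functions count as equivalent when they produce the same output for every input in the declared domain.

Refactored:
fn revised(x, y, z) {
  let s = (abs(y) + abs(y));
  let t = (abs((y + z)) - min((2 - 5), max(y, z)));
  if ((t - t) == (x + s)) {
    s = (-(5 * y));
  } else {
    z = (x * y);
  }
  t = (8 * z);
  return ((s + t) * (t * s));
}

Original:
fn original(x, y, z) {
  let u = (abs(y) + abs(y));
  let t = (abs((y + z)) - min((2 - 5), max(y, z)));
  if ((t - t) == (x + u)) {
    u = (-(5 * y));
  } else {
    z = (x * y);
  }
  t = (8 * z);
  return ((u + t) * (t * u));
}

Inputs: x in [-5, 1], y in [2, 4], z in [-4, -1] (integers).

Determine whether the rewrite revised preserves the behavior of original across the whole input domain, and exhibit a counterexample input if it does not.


This is a faithful refactor — local variable names differ, but the computed results match everywhere.
As a probe, take x=-1, y=4, z=-3: original runs u becomes 8; next t becomes 4; next ((t - t) == (x + u)) evaluates to false; next z becomes -4; next t becomes -32; next final value 6144; revised runs s becomes 8; next t becomes 4; next ((t - t) == (x + s)) evaluates to false; next z becomes -4; next t becomes -32; next final value 6144; both end at 6144.
Every one of the 84 inputs gives matching results.
verdict: equivalent


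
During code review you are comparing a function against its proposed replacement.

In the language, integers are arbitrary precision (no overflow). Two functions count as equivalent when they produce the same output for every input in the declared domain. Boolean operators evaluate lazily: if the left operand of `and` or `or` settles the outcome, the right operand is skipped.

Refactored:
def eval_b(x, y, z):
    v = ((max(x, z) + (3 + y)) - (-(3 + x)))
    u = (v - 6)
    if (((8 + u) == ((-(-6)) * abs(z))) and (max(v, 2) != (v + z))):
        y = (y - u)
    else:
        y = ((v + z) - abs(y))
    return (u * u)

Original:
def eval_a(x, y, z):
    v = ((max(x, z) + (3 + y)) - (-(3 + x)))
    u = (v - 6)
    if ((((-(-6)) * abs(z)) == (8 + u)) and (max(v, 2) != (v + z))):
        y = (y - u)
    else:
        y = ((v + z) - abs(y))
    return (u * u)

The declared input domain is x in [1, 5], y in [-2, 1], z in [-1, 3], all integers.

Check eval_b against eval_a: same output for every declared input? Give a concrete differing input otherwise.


Comparing the listings, the differences include: same computation, different form.
Spot check at x=1, y=-2, z=-1 — eval_a: v becomes 6; next u becomes 0; next ((((-(-6)) * abs(z)) == (8 + u)) and (max(v, 2) != (v + z))) evaluates to false; next y becomes 3; next final value 0. eval_b: v becomes 6; next u becomes 0; next (((8 + u) == ((-(-6)) * abs(z))) and (max(v, 2) != (v + z))) evaluates to false; next y becomes 3; next final value 0. Both give 0.
An exhaustive pass over the 100 declared inputs shows identical outputs.
verdict: equivalent


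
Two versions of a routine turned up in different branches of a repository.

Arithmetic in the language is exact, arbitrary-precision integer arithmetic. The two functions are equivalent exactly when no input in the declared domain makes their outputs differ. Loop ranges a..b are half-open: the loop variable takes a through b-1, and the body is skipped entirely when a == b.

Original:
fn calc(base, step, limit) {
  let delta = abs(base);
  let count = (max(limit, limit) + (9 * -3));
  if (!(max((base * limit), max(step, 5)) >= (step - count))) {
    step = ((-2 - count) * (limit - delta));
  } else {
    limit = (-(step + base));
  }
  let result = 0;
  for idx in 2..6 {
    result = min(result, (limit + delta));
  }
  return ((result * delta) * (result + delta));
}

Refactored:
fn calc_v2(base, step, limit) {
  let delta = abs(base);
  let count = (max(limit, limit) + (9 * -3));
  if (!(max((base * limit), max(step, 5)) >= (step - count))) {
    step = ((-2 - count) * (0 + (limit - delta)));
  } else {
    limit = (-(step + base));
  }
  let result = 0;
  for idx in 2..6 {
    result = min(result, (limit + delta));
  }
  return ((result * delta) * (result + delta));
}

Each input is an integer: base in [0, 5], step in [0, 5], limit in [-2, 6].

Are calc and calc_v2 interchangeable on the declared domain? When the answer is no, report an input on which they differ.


The two are interchangeable: arithmetic usage differs, constant usage differs, and every declared input agrees.
As a probe, take base=5, step=0, limit=-1: calc runs delta = 5; count = -28; (!(max((base * limit), max(step, 5)) >= (step - count))) -> true; step = -156; result = 0; [idx=2]; result = 0; [idx=3]; result = 0; [idx=4]; result = 0; [idx=5]; result = 0; return 0; calc_v2 runs delta = 5; count = -28; (!(max((base * limit), max(step, 5)) >= (step - count))) -> true; step = -156; result = 0; [idx=2]; result = 0; [idx=3]; result = 0; [idx=4]; result = 0; [idx=5]; result = 0; return 0; both end at 0.
Every one of the 324 inputs gives matching results.
verdict: equivalent


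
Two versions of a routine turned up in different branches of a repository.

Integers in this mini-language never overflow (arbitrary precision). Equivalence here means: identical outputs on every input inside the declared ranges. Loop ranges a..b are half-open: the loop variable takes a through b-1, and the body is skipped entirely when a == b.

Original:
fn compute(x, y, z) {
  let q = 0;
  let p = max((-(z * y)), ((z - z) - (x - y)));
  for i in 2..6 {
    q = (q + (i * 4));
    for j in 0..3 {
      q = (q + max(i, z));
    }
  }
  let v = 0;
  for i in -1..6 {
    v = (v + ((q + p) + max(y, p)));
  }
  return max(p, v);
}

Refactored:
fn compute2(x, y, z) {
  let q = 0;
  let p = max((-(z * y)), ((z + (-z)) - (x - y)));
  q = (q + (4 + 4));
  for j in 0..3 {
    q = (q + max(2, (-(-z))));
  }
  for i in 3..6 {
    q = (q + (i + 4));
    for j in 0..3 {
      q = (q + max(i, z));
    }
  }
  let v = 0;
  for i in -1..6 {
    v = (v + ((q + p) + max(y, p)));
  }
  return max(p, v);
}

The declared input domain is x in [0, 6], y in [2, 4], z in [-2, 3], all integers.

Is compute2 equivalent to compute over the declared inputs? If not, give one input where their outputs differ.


Not equivalent: x=0, y=2, z=-2 separates them (742 vs 574).
compute: q := 0 | p := 4 | iter i=2: | q := 8 | iter j=0: | q := 10 | iter j=1: | q := 12 | iter j=2: | q := 14 | iter i=3: | q := 26 | iter j=0: | q := 29 | iter j=1: | q := 32 | iter j=2: | q := 35 | iter i=4: | q := 51 | iter j=0: | q := 55 | iter j=1: | q := 59 | iter j=2: | q := 63 | iter i=5: | q := 83 | iter j=0: | q := 88 | iter j=1: | q := 93 | iter j=2: | q := 98 | v := 0 | iter i=-1: | v := 106 | iter i=0: | v := 212 | iter i=1: | v := 318 | iter i=2: | v := 424 | iter i=3: | v := 530 | iter i=4: | v := 636 | iter i=5: | v := 742 | result 742
compute2: q := 0 | p := 4 | q := 8 | iter j=0: | q := 10 | iter j=1: | q := 12 | iter j=2: | q := 14 | iter i=3: | q := 21 | iter j=0: | q := 24 | iter j=1: | q := 27 | iter j=2: | q := 30 | iter i=4: | q := 38 | iter j=0: | q := 42 | iter j=1: | q := 46 | iter j=2: | q := 50 | iter i=5: | q := 59 | iter j=0: | q := 64 | iter j=1: | q := 69 | iter j=2: | q := 74 | v := 0 | iter i=-1: | v := 82 | iter i=0: | v := 164 | iter i=1: | v := 246 | iter i=2: | v := 328 | iter i=3: | v := 410 | iter i=4: | v := 492 | iter i=5: | v := 574 | result 574
verdict: not equivalent; witness: x=0, y=2, z=-2


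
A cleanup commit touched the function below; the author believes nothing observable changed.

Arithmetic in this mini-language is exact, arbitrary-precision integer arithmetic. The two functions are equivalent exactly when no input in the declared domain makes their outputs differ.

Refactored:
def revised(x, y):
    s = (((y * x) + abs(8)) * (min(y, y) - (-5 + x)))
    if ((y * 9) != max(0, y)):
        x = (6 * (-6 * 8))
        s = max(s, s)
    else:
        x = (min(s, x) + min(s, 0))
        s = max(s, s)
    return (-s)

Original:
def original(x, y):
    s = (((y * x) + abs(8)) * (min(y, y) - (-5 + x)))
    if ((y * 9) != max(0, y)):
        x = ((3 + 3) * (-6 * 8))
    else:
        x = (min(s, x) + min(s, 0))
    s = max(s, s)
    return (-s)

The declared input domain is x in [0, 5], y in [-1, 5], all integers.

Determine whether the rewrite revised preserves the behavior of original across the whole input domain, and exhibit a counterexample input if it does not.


Side by side, the visible changes include: statement counts differ, and min/max/abs usage differs, and arithmetic usage differs, and constant usage differs.
Spot check at x=3, y=1 — original: s becomes 33; next ((y * 9) != max(0, y)) evaluates to true; next x becomes -288; next s becomes 33; next final value -33. revised: s becomes 33; next ((y * 9) != max(0, y)) evaluates to true; next x becomes -288; next s becomes 33; next final value -33. Both give -33.
Sweeping the whole domain (42 inputs) finds no disagreement.
verdict: equivalent


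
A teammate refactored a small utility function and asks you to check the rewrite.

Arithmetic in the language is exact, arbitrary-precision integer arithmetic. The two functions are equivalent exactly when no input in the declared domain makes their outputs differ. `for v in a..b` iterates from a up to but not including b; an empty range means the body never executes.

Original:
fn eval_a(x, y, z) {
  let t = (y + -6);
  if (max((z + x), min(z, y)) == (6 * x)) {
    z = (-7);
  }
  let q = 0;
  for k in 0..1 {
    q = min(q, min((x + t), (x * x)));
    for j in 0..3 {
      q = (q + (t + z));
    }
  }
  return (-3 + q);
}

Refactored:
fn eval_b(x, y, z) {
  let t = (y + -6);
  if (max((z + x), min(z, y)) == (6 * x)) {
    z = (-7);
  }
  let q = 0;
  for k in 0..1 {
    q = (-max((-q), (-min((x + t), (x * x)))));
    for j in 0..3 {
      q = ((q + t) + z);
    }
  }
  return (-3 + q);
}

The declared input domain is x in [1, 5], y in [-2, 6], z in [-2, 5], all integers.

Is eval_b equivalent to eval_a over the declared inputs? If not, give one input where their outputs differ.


Reading the diff, among the changes: min/max/abs usage differs.
As a probe, take x=1, y=4, z=4: eval_a runs t = -2; (max((z + x), min(z, y)) == (6 * x)) -> false; q = 0; [k=0]; q = -1; [j=0]; q = 1; [j=1]; q = 3; [j=2]; q = 5; return 2; eval_b runs t = -2; (max((z + x), min(z, y)) == (6 * x)) -> false; q = 0; [k=0]; q = -1; [j=0]; q = 1; [j=1]; q = 3; [j=2]; q = 5; return 2; both end at 2.
Every one of the 360 inputs gives matching results.
verdict: equivalent


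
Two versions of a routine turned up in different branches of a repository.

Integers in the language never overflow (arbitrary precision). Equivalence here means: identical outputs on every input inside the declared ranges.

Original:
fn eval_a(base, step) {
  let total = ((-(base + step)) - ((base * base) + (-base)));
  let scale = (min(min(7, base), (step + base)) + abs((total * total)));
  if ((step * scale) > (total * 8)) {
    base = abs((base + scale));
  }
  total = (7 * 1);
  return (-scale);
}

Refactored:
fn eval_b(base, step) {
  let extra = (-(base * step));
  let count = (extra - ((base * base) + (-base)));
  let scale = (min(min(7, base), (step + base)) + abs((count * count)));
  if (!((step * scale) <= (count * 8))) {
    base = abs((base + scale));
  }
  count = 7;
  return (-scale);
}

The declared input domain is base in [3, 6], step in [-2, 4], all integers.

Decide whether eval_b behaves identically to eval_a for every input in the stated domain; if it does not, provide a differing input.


Take base=3, step=-2.
eval_a: total = -7; scale = 50; ((step * scale) > (total * 8)) -> false; total = 7; return -50
eval_b: extra = 6; count = 0; scale = 1; (!((step * scale) <= (count * 8))) -> false; count = 7; return -1
-50 against -1: the behavior changed.
verdict: not equivalent; witness: base=3, step=-2


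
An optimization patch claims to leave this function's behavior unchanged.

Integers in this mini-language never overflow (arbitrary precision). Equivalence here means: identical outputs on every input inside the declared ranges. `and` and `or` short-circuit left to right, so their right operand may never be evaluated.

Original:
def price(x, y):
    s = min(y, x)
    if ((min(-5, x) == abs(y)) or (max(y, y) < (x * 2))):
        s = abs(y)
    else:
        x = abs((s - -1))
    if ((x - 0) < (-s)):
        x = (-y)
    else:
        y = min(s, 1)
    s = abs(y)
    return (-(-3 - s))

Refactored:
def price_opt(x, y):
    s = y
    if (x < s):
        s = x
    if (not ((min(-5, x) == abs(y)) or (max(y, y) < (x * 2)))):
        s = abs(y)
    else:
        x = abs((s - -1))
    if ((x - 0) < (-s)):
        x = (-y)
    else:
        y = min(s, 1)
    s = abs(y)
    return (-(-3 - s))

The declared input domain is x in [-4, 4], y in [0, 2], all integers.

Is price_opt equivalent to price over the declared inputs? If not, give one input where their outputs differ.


Consider the input x=-2, y=2.
price: s = -2; ((min(-5, x) == abs(y)) or (max(y, y) < (x * 2))) -> false; x = 1; ((x - 0) < (-s)) -> true; x = -2; s = 2; return 5
price_opt: s = 2; (x < s) -> true; s = -2; (not ((min(-5, x) == abs(y)) or (max(y, y) < (x * 2)))) -> true; s = 2; ((x - 0) < (-s)) -> false; y = 1; s = 1; return 4
5 vs 4 — the two versions disagree here.
verdict: not equivalent; witness: x=-2, y=2


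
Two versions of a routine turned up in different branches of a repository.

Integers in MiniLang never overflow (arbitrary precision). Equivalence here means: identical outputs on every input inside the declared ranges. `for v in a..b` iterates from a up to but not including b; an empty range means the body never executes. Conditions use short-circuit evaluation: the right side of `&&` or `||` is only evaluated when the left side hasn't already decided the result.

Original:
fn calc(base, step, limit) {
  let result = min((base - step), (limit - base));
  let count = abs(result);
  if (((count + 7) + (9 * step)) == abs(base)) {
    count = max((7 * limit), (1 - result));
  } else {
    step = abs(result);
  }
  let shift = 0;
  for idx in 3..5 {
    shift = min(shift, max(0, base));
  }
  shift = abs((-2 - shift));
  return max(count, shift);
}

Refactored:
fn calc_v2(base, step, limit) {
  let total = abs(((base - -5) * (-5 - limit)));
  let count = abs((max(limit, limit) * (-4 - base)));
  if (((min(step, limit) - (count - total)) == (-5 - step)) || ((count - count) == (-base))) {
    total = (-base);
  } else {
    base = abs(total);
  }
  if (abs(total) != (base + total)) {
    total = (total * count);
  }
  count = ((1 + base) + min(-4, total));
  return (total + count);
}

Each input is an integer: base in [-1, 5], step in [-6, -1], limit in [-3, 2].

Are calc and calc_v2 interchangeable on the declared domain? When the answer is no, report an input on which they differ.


These are not equivalent — on base=-1, step=-6, limit=-3 the outputs split (2 vs 77).
calc: result becomes -2; next count becomes 2; next (((count + 7) + (9 * step)) == abs(base)) evaluates to false; next step becomes 2; next shift becomes 0; next at idx=3:; next shift becomes 0; next at idx=4:; next shift becomes 0; next shift becomes 2; next final value 2
calc_v2: total becomes 8; next count becomes 9; next (((min(step, limit) - (count - total)) == (-5 - step)) || ((count - count) == (-base))) evaluates to false; next base becomes 8; next (abs(total) != (base + total)) evaluates to true; next total becomes 72; next count becomes 5; next final value 77
verdict: not equivalent; witness: base=-1, step=-6, limit=-3
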